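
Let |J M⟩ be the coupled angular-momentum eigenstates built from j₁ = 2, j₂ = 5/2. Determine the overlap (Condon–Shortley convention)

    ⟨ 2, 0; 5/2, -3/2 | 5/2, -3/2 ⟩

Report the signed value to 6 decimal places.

j₁+j₂−J=2  J+j₁−j₂=2  J−j₁+j₂=3  j₁+j₂+J+1=8
(j₁±m₁, j₂±m₂, J±M) = (2,2,1,4,1,4)
P² = 288/35
sum k=0..1:
  [0] +1/8 = 1/8
  [1] −1/6 = -1/6
S = -1/24
C² = P²·S² = 1/70 ; C = -0.119523

-0.119523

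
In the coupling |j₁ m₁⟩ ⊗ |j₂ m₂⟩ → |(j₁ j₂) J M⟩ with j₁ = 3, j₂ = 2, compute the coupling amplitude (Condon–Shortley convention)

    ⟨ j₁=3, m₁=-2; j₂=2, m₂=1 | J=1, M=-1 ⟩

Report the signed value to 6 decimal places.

triangle: 4!·2!·0!/7! = 48/5040
(j±m)!: 1!·5!·3!·1!·0!·2! = 1440
prefactor² = (2J+1)·Δ·N² = 288/7
  k=3: −1/(3!·1!·2!·0!·0!·0!) = -1/12
Σ = -1/12  ⇒  CG² = 288/7·(-1/12)² = 2/7
CG = −√(2/7) = -0.534522

-0.534522  (= −√(2/7))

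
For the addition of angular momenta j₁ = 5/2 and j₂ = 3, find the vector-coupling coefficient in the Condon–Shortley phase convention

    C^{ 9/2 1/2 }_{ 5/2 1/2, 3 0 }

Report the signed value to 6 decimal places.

triangle: 1!·4!·5!/11! = 2880/39916800
(j±m)!: 3!·2!·3!·3!·5!·4! = 1244160
prefactor² = (2J+1)·Δ·N² = 69120/77
  k=0: +1/(0!·1!·2!·3!·2!·2!) = 1/48
  k=1: −1/(1!·0!·1!·2!·3!·3!) = -1/72
Σ = 1/144  ⇒  CG² = 69120/77·1/144² = 10/231
CG = +√(10/231) = +0.208063

+0.208063  (= +√(10/231))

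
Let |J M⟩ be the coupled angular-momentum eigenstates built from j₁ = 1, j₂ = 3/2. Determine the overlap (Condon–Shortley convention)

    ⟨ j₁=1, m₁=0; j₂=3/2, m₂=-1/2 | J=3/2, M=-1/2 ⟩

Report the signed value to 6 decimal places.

+0.258199  (= +√(1/15))

triangle: 1!·1!·2!/5! = 2/120
(j±m)!: 1!·1!·1!·2!·1!·2! = 4
prefactor² = (2J+1)·Δ·N² = 4/15
  k=0: +1/(0!·1!·1!·1!·0!·1!) = 1
  k=1: −1/(1!·0!·0!·0!·1!·2!) = -1/2
Σ = 1/2  ⇒  CG² = 4/15·1/2² = 1/15
CG = +√(1/15) = +0.258199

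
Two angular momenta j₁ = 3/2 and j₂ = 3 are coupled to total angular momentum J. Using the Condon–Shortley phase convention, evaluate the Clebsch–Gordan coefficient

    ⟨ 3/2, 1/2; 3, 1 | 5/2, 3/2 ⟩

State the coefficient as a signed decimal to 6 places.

j₁+j₂−J=2  J+j₁−j₂=1  J−j₁+j₂=4  j₁+j₂+J+1=8
(j₁±m₁, j₂±m₂, J±M) = (2,1,4,2,4,1)
P² = 576/35
sum k=0..1:
  [0] +1/48 = 1/48
  [1] −1/6 = -1/6
S = -7/48
C² = P²·S² = 7/20 ; C = -0.591608

−√(7/20) = -0.591608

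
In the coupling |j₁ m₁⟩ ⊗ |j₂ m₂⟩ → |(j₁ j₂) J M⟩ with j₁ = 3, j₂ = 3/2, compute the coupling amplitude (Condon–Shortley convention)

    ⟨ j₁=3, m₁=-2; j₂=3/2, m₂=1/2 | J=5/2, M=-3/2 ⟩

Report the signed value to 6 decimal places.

triangle: 2!·4!·1!/8! = 48/40320
(j±m)!: 1!·5!·2!·1!·1!·4! = 5760
prefactor² = (2J+1)·Δ·N² = 288/7
  k=1: −1/(1!·1!·4!·1!·0!·0!) = -1/24
  k=2: +1/(2!·0!·3!·0!·1!·1!) = 1/12
Σ = 1/24  ⇒  CG² = 288/7·1/24² = 1/14
CG = +√(1/14) = +0.267261

+0.267261  (= +√(1/14))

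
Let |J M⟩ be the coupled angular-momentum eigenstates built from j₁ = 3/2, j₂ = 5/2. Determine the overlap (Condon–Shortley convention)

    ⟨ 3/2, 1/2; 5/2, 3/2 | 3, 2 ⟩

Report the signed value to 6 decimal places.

√[7·1!2!4!/8! · 2!1!4!1!5!1!] = √(48)
  +(−1)^0/∏(0,1,1,4,1,0)! = 1/24  (running 1/24)
  +(−1)^1/∏(1,0,0,3,2,1)! = -1/12  (running -1/24)
⟨..|..⟩ = √(48)·(-1/24) = -0.288675

-0.288675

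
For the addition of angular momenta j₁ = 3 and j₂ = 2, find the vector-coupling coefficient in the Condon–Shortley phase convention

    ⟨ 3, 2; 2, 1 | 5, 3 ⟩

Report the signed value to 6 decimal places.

triangle: 0!·6!·4!/11! = 17280/39916800
(j±m)!: 5!·1!·3!·1!·8!·2! = 58060800
prefactor² = (2J+1)·Δ·N² = 276480
  k=0: +1/(0!·0!·1!·3!·5!·1!) = 1/720
Σ = 1/720  ⇒  CG² = 276480·1/720² = 8/15
CG = +√(8/15) = +0.730297

+0.730297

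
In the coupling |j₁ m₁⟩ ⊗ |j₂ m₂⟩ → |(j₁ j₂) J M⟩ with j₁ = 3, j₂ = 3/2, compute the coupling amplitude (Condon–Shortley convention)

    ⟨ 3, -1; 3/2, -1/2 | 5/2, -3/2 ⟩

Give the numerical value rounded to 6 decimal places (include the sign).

j₁+j₂−J=2  J+j₁−j₂=4  J−j₁+j₂=1  j₁+j₂+J+1=8
(j₁±m₁, j₂±m₂, J±M) = (2,4,1,2,1,4)
P² = 576/35
sum k=0..1:
  [0] +1/48 = 1/48
  [1] −1/6 = -1/6
S = -7/48
C² = P²·S² = 7/20 ; C = -0.591608

−√(7/20) ≈ -0.591608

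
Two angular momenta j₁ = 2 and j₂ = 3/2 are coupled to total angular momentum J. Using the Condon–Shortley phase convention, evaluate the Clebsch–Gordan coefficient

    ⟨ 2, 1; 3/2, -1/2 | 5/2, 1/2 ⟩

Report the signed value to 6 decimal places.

+0.597614

triangle: 1!*3!*2!/7! = 12/5040
(j±m)!: 3!*1!*1!*2!*3!*2! = 144
prefactor² = (2J+1)*Δ*N² = 72/35
  k=0: +1/(0!*1!*1!*1!*2!*1!) = 1/2
  k=1: −1/(1!*0!*0!*0!*3!*2!) = -1/12
Σ = 5/12  ⇒  CG² = 72/35*5/12² = 5/14
CG = +√(5/14) = +0.597614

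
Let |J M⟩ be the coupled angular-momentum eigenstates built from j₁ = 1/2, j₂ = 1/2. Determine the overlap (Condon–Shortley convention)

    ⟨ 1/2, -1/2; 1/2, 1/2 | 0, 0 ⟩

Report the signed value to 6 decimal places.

−√(1/2) ≈ -0.707107

j₁+j₂−J=1  J+j₁−j₂=0  J−j₁+j₂=0  j₁+j₂+J+1=2
(j₁±m₁, j₂±m₂, J±M) = (0,1,1,0,0,0)
P² = 1/2
sum k=1..1:
  [1] −1/1 = -1
S = -1
C² = P²·S² = 1/2 ; C = -0.707107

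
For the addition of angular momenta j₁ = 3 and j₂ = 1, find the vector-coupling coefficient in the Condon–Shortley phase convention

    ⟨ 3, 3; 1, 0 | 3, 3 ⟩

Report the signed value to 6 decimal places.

+√(3/4) ≈ +0.866025

j₁+j₂−J=1  J+j₁−j₂=5  J−j₁+j₂=1  j₁+j₂+J+1=8
(j₁±m₁, j₂±m₂, J±M) = (6,0,1,1,6,0)
P² = 10800
sum k=0..0:
  [0] +1/120 = 1/120
S = 1/120
C² = P²·S² = 3/4 ; C = +0.866025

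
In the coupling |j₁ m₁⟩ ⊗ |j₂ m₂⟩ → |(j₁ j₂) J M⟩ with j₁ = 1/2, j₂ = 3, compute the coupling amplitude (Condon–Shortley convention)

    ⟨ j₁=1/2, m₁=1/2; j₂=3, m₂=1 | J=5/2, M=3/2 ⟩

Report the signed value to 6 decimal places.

j₁+j₂−J=1  J+j₁−j₂=0  J−j₁+j₂=5  j₁+j₂+J+1=7
(j₁±m₁, j₂±m₂, J±M) = (1,0,4,2,4,1)
P² = 1152/7
sum k=0..0:
  [0] +1/24 = 1/24
S = 1/24
C² = P²·S² = 2/7 ; C = +0.534522

+0.534522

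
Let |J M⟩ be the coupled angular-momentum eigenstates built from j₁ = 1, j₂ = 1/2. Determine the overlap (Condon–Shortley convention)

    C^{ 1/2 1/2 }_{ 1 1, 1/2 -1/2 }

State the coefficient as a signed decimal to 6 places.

√[2·1!1!0!/3! · 2!0!0!1!1!0!] = √(2/3)
  +(−1)^0/∏(0,1,0,0,1,0)! = 1  (running 1)
⟨..|..⟩ = √(2/3)·(1) = +0.816497

+√(2/3) ≈ +0.816497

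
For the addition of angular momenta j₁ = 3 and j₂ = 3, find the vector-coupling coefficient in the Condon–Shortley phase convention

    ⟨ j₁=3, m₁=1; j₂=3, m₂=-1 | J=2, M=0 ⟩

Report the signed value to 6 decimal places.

triangle: 4!×2!×2!/9! = 96/362880
(j±m)!: 4!×2!×2!×4!×2!×2! = 9216
prefactor² = (2J+1)×Δ×N² = 256/21
  k=0: +1/(0!×4!×2!×2!×0!×0!) = 1/96
  k=1: −1/(1!×3!×1!×1!×1!×1!) = -1/6
  k=2: +1/(2!×2!×0!×0!×2!×2!) = 1/16
Σ = -3/32  ⇒  CG² = 256/21×(-3/32)² = 3/28
CG = −√(3/28) = -0.327327

-0.327327  (= −√(3/28))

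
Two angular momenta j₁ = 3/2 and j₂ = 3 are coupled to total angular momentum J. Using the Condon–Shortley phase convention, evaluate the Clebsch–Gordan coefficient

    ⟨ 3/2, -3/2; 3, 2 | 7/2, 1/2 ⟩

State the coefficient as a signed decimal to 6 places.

√[8·1!2!5!/9! · 0!3!5!1!4!3!] = √(3840/7)
  +(−1)^1/∏(1,0,2,4,0,1)! = -1/48  (running -1/48)
⟨..|..⟩ = √(3840/7)·(-1/48) = -0.487950

−√(5/21) = -0.487950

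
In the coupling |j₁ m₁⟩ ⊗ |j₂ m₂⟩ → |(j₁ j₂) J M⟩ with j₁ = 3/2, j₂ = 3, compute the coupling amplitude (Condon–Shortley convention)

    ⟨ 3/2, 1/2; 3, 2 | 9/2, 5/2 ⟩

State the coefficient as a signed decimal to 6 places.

triangle: 0!×3!×6!/10! = 4320/3628800
(j±m)!: 2!×1!×5!×1!×7!×2! = 2419200
prefactor² = (2J+1)×Δ×N² = 28800
  k=0: +1/(0!×0!×1!×5!×2!×1!) = 1/240
Σ = 1/240  ⇒  CG² = 28800×1/240² = 1/2
CG = +√(1/2) = +0.707107

+0.707107  (= +√(1/2))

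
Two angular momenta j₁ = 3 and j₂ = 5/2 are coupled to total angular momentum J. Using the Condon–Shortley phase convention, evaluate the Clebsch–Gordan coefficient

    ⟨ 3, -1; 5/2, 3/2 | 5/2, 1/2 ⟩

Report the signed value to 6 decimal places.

+0.169031

triangle: 3!×3!×2!/9! = 72/362880
(j±m)!: 2!×4!×4!×1!×3!×2! = 13824
prefactor² = (2J+1)×Δ×N² = 576/35
  k=2: +1/(2!×1!×2!×2!×1!×0!) = 1/8
  k=3: −1/(3!×0!×1!×1!×2!×1!) = -1/12
Σ = 1/24  ⇒  CG² = 576/35×1/24² = 1/35
CG = +√(1/35) = +0.169031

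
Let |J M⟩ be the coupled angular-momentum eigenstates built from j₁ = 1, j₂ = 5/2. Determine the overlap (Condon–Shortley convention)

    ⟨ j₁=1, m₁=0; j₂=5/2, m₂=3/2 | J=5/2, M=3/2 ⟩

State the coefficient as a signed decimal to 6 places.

triangle: 1!×1!×4!/7! = 24/5040
(j±m)!: 1!×1!×4!×1!×4!×1! = 576
prefactor² = (2J+1)×Δ×N² = 576/35
  k=0: +1/(0!×1!×1!×4!×0!×0!) = 1/24
  k=1: −1/(1!×0!×0!×3!×1!×1!) = -1/6
Σ = -1/8  ⇒  CG² = 576/35×(-1/8)² = 9/35
CG = −√(9/35) = -0.507093

-0.507093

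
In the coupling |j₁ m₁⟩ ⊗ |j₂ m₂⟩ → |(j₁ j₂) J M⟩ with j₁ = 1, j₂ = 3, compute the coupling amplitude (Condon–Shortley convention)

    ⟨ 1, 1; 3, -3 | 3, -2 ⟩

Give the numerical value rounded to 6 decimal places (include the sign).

+0.500000

triangle: 1!·1!·5!/8! = 120/40320
(j±m)!: 2!·0!·0!·6!·1!·5! = 172800
prefactor² = (2J+1)·Δ·N² = 3600
  k=0: +1/(0!·1!·0!·0!·1!·5!) = 1/120
Σ = 1/120  ⇒  CG² = 3600·1/120² = 1/4
CG = +√(1/4) = +0.500000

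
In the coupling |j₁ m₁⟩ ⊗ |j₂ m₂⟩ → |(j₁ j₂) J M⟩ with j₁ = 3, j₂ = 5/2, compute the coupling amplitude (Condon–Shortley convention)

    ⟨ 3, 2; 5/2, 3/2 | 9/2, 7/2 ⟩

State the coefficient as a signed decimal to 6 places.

+0.100504

√[10·1!5!4!/11! · 5!1!4!1!8!1!] = √(921600/11)
  +(−1)^0/∏(0,1,1,4,4,0)! = 1/576  (running 1/576)
  +(−1)^1/∏(1,0,0,3,5,1)! = -1/720  (running 1/2880)
⟨..|..⟩ = √(921600/11)·(1/2880) = +0.100504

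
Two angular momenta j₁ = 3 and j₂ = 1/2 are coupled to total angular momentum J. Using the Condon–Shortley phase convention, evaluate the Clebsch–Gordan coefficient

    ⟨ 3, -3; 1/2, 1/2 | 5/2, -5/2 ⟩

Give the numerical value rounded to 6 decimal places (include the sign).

−√(6/7) = -0.925820

triangle: 1!×5!×0!/7! = 120/5040
(j±m)!: 0!×6!×1!×0!×0!×5! = 86400
prefactor² = (2J+1)×Δ×N² = 86400/7
  k=1: −1/(1!×0!×5!×0!×0!×0!) = -1/120
Σ = -1/120  ⇒  CG² = 86400/7×(-1/120)² = 6/7
CG = −√(6/7) = -0.925820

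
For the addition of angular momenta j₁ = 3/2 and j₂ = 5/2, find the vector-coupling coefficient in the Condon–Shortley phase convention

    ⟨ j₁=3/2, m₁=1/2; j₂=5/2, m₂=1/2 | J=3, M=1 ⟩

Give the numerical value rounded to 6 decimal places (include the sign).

√[7·1!2!4!/8! · 2!1!3!2!4!2!] = √(48/5)
  +(−1)^0/∏(0,1,1,3,1,1)! = 1/6  (running 1/6)
  +(−1)^1/∏(1,0,0,2,2,2)! = -1/8  (running 1/24)
⟨..|..⟩ = √(48/5)·(1/24) = +0.129099

+√(1/60) = +0.129099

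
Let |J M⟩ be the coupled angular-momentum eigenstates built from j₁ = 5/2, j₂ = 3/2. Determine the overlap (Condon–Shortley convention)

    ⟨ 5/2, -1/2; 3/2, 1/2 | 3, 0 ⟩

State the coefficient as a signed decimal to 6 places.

−√(1/5) ≈ -0.447214

triangle: 1!×4!×2!/8! = 48/40320
(j±m)!: 2!×3!×2!×1!×3!×3! = 864
prefactor² = (2J+1)×Δ×N² = 36/5
  k=0: +1/(0!×1!×3!×2!×1!×0!) = 1/12
  k=1: −1/(1!×0!×2!×1!×2!×1!) = -1/4
Σ = -1/6  ⇒  CG² = 36/5×(-1/6)² = 1/5
CG = −√(1/5) = -0.447214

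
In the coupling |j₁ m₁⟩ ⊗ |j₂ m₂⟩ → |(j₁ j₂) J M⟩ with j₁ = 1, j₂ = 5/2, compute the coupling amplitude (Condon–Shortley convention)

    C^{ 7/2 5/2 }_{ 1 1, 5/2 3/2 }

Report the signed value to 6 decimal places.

√[8·0!2!5!/8! · 2!0!4!1!6!1!] = √(11520/7)
  +(−1)^0/∏(0,0,0,4,2,1)! = 1/48  (running 1/48)
⟨..|..⟩ = √(11520/7)·(1/48) = +0.845154

+√(5/7) ≈ +0.845154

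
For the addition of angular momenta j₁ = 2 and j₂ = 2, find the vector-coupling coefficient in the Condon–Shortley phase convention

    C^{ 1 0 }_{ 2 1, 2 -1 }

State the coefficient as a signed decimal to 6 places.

−√(1/10) = -0.316228

triangle: 3!×1!×1!/6! = 6/720
(j±m)!: 3!×1!×1!×3!×1!×1! = 36
prefactor² = (2J+1)×Δ×N² = 9/10
  k=0: +1/(0!×3!×1!×1!×0!×0!) = 1/6
  k=1: −1/(1!×2!×0!×0!×1!×1!) = -1/2
Σ = -1/3  ⇒  CG² = 9/10×(-1/3)² = 1/10
CG = −√(1/10) = -0.316228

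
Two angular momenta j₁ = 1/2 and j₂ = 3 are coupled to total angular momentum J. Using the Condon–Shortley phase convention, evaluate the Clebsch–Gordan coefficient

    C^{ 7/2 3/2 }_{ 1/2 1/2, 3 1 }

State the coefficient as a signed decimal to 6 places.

+√(5/7) = +0.845154

triangle: 0!×1!×6!/8! = 720/40320
(j±m)!: 1!×0!×4!×2!×5!×2! = 11520
prefactor² = (2J+1)×Δ×N² = 11520/7
  k=0: +1/(0!×0!×0!×4!×1!×2!) = 1/48
Σ = 1/48  ⇒  CG² = 11520/7×1/48² = 5/7
CG = +√(5/7) = +0.845154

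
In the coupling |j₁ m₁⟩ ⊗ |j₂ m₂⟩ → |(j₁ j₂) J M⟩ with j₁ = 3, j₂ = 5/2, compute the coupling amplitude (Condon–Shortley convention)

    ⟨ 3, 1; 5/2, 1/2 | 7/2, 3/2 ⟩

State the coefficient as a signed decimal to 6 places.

−√(5/21) = -0.487950

√[8·2!4!3!/10! · 4!2!3!2!5!2!] = √(3072/35)
  +(−1)^0/∏(0,2,2,3,2,0)! = 1/48  (running 1/48)
  +(−1)^1/∏(1,1,1,2,3,1)! = -1/12  (running -1/16)
  +(−1)^2/∏(2,0,0,1,4,2)! = 1/96  (running -5/96)
⟨..|..⟩ = √(3072/35)·(-5/96) = -0.487950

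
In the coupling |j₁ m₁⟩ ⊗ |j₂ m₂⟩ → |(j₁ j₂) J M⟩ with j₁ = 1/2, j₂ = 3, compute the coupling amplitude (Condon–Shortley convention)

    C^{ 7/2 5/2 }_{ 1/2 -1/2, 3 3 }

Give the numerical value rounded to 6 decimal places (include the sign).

+√(1/7) ≈ +0.377964

triangle: 0!*1!*6!/8! = 720/40320
(j±m)!: 0!*1!*6!*0!*6!*1! = 518400
prefactor² = (2J+1)*Δ*N² = 518400/7
  k=0: +1/(0!*0!*1!*6!*0!*0!) = 1/720
Σ = 1/720  ⇒  CG² = 518400/7*1/720² = 1/7
CG = +√(1/7) = +0.377964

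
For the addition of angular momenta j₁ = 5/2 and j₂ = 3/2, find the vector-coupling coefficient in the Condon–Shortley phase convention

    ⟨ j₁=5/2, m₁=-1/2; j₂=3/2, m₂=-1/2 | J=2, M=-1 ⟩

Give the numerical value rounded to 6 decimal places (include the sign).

triangle: 2!×3!×1!/7! = 12/5040
(j±m)!: 2!×3!×1!×2!×1!×3! = 144
prefactor² = (2J+1)×Δ×N² = 12/7
  k=0: +1/(0!×2!×3!×1!×0!×0!) = 1/12
  k=1: −1/(1!×1!×2!×0!×1!×1!) = -1/2
Σ = -5/12  ⇒  CG² = 12/7×(-5/12)² = 25/84
CG = −√(25/84) = -0.545545

-0.545545  (= −√(25/84))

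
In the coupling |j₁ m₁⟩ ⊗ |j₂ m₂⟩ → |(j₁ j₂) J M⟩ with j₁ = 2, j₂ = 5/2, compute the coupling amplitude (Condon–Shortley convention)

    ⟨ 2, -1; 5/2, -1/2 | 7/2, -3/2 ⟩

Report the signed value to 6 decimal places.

-0.308607

√[8·1!3!4!/9! · 1!3!2!3!2!5!] = √(384/7)
  +(−1)^0/∏(0,1,3,2,0,2)! = 1/24  (running 1/24)
  +(−1)^1/∏(1,0,2,1,1,3)! = -1/12  (running -1/24)
⟨..|..⟩ = √(384/7)·(-1/24) = -0.308607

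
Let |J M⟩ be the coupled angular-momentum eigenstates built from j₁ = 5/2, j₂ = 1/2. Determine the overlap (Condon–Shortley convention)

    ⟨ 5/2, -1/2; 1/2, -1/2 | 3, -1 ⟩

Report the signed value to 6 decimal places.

+0.816497  (= +√(2/3))

√[7·0!5!1!/7! · 2!3!0!1!2!4!] = √(96)
  +(−1)^0/∏(0,0,3,0,2,1)! = 1/12  (running 1/12)
⟨..|..⟩ = √(96)·(1/12) = +0.816497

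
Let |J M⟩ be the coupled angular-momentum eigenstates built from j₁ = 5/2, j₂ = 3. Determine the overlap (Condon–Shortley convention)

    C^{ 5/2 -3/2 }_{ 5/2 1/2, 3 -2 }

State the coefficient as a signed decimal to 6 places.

j₁+j₂−J=3  J+j₁−j₂=2  J−j₁+j₂=3  j₁+j₂+J+1=9
(j₁±m₁, j₂±m₂, J±M) = (3,2,1,5,1,4)
P² = 288/7
sum k=0..1:
  [0] +1/24 = 1/24
  [1] −1/12 = -1/12
S = -1/24
C² = P²·S² = 1/14 ; C = -0.267261

−√(1/14) = -0.267261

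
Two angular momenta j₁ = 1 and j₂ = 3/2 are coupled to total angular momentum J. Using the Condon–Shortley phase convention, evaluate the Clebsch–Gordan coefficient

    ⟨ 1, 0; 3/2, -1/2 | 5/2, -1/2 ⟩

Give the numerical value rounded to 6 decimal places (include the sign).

√[6·0!2!3!/6! · 1!1!1!2!2!3!] = √(12/5)
  +(−1)^0/∏(0,0,1,1,1,2)! = 1/2  (running 1/2)
⟨..|..⟩ = √(12/5)·(1/2) = +0.774597

+0.774597  (= +√(3/5))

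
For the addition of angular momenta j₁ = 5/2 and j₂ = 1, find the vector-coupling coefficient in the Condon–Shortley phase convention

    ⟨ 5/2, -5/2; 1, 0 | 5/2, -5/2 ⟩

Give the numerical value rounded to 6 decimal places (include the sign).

-0.845154

√[6·1!4!1!/7! · 0!5!1!1!0!5!] = √(2880/7)
  +(−1)^1/∏(1,0,4,0,0,1)! = -1/24  (running -1/24)
⟨..|..⟩ = √(2880/7)·(-1/24) = -0.845154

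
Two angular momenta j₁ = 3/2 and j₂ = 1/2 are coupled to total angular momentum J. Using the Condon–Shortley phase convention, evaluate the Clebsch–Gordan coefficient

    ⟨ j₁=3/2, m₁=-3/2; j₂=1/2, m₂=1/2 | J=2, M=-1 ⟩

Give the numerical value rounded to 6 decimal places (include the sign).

+0.500000  (= +√(1/4))

j₁+j₂−J=0  J+j₁−j₂=3  J−j₁+j₂=1  j₁+j₂+J+1=5
(j₁±m₁, j₂±m₂, J±M) = (0,3,1,0,1,3)
P² = 9
sum k=0..0:
  [0] +1/6 = 1/6
S = 1/6
C² = P²·S² = 1/4 ; C = +0.500000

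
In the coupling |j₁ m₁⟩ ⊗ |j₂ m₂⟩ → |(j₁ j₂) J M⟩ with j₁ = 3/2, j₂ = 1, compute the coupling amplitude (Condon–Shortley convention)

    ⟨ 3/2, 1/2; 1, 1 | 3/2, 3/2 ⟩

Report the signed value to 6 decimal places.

√[4·1!2!1!/5! · 2!1!2!0!3!0!] = √(8/5)
  +(−1)^1/∏(1,0,0,1,2,0)! = -1/2  (running -1/2)
⟨..|..⟩ = √(8/5)·(-1/2) = -0.632456

-0.632456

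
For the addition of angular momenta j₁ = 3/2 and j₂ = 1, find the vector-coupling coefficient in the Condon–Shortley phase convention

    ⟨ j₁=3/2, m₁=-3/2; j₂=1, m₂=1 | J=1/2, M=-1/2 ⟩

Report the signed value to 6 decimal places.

+0.707107

√[2·2!1!0!/4! · 0!3!2!0!0!1!] = √(2)
  +(−1)^2/∏(2,0,1,0,0,0)! = 1/2  (running 1/2)
⟨..|..⟩ = √(2)·(1/2) = +0.707107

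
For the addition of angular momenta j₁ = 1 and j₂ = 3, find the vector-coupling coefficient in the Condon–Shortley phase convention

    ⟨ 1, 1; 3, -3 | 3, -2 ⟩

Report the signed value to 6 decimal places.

+√(1/4) = +0.500000

triangle: 1!*1!*5!/8! = 120/40320
(j±m)!: 2!*0!*0!*6!*1!*5! = 172800
prefactor² = (2J+1)*Δ*N² = 3600
  k=0: +1/(0!*1!*0!*0!*1!*5!) = 1/120
Σ = 1/120  ⇒  CG² = 3600*1/120² = 1/4
CG = +√(1/4) = +0.500000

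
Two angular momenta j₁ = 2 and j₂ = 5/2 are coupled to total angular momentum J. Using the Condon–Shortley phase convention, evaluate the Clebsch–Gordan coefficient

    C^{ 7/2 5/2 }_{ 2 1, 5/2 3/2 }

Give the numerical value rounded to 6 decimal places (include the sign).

triangle: 1!*3!*4!/9! = 144/362880
(j±m)!: 3!*1!*4!*1!*6!*1! = 103680
prefactor² = (2J+1)*Δ*N² = 2304/7
  k=0: +1/(0!*1!*1!*4!*2!*0!) = 1/48
  k=1: −1/(1!*0!*0!*3!*3!*1!) = -1/36
Σ = -1/144  ⇒  CG² = 2304/7*(-1/144)² = 1/63
CG = −√(1/63) = -0.125988

−√(1/63) ≈ -0.125988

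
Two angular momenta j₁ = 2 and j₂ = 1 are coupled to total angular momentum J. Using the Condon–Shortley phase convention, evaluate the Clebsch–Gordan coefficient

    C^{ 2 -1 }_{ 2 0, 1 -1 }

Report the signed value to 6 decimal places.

triangle: 1!×3!×1!/6! = 6/720
(j±m)!: 2!×2!×0!×2!×1!×3! = 48
prefactor² = (2J+1)×Δ×N² = 2
  k=0: +1/(0!×1!×2!×0!×1!×1!) = 1/2
Σ = 1/2  ⇒  CG² = 2×1/2² = 1/2
CG = +√(1/2) = +0.707107

+0.707107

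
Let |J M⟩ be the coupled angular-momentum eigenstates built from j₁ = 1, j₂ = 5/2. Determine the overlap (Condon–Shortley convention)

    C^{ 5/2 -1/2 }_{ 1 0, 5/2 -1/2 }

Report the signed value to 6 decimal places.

+√(1/35) = +0.169031

√[6·1!1!4!/7! · 1!1!2!3!2!3!] = √(144/35)
  +(−1)^0/∏(0,1,1,2,0,2)! = 1/4  (running 1/4)
  +(−1)^1/∏(1,0,0,1,1,3)! = -1/6  (running 1/12)
⟨..|..⟩ = √(144/35)·(1/12) = +0.169031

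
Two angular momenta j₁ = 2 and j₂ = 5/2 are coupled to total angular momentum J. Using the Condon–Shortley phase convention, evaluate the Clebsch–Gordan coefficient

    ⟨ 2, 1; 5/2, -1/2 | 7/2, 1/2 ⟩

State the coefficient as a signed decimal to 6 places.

+0.557773

j₁+j₂−J=1  J+j₁−j₂=3  J−j₁+j₂=4  j₁+j₂+J+1=9
(j₁±m₁, j₂±m₂, J±M) = (3,1,2,3,4,3)
P² = 1152/35
sum k=0..1:
  [0] +1/8 = 1/8
  [1] −1/36 = -1/36
S = 7/72
C² = P²·S² = 14/45 ; C = +0.557773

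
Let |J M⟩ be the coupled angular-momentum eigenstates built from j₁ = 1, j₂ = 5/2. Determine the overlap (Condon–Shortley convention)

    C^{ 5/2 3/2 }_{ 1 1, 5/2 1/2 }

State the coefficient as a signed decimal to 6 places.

+√(16/35) ≈ +0.676123

j₁+j₂−J=1  J+j₁−j₂=1  J−j₁+j₂=4  j₁+j₂+J+1=7
(j₁±m₁, j₂±m₂, J±M) = (2,0,3,2,4,1)
P² = 576/35
sum k=0..0:
  [0] +1/6 = 1/6
S = 1/6
C² = P²·S² = 16/35 ; C = +0.676123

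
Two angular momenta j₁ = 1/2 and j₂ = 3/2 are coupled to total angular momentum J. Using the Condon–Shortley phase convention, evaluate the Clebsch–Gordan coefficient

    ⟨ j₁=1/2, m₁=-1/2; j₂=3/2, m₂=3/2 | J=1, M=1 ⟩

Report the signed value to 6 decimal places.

−√(3/4) ≈ -0.866025

j₁+j₂−J=1  J+j₁−j₂=0  J−j₁+j₂=2  j₁+j₂+J+1=4
(j₁±m₁, j₂±m₂, J±M) = (0,1,3,0,2,0)
P² = 3
sum k=1..1:
  [1] −1/2 = -1/2
S = -1/2
C² = P²·S² = 3/4 ; C = -0.866025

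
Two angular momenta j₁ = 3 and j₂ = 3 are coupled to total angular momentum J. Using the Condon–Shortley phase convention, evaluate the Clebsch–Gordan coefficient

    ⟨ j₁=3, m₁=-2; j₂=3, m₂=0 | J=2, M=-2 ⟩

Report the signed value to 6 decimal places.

triangle: 4!·2!·2!/9! = 96/362880
(j±m)!: 1!·5!·3!·3!·0!·4! = 103680
prefactor² = (2J+1)·Δ·N² = 960/7
  k=3: −1/(3!·1!·2!·0!·0!·2!) = -1/24
Σ = -1/24  ⇒  CG² = 960/7·(-1/24)² = 5/21
CG = −√(5/21) = -0.487950

−√(5/21) ≈ -0.487950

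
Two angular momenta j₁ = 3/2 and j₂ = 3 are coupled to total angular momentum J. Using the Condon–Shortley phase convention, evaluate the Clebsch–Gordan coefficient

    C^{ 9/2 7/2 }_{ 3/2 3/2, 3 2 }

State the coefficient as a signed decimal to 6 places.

triangle: 0!·3!·6!/10! = 4320/3628800
(j±m)!: 3!·0!·5!·1!·8!·1! = 29030400
prefactor² = (2J+1)·Δ·N² = 345600
  k=0: +1/(0!·0!·0!·5!·3!·1!) = 1/720
Σ = 1/720  ⇒  CG² = 345600·1/720² = 2/3
CG = +√(2/3) = +0.816497

+0.816497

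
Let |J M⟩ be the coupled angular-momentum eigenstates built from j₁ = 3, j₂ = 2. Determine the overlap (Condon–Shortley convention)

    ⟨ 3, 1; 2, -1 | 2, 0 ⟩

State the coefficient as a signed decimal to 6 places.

j₁+j₂−J=3  J+j₁−j₂=3  J−j₁+j₂=1  j₁+j₂+J+1=8
(j₁±m₁, j₂±m₂, J±M) = (4,2,1,3,2,2)
P² = 36/7
sum k=0..1:
  [0] +1/12 = 1/12
  [1] −1/4 = -1/4
S = -1/6
C² = P²·S² = 1/7 ; C = -0.377964

-0.377964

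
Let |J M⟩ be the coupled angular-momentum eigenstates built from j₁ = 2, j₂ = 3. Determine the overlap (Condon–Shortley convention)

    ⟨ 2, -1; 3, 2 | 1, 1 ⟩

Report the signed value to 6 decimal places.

j₁+j₂−J=4  J+j₁−j₂=0  J−j₁+j₂=2  j₁+j₂+J+1=7
(j₁±m₁, j₂±m₂, J±M) = (1,3,5,1,2,0)
P² = 288/7
sum k=3..3:
  [3] −1/12 = -1/12
S = -1/12
C² = P²·S² = 2/7 ; C = -0.534522

-0.534522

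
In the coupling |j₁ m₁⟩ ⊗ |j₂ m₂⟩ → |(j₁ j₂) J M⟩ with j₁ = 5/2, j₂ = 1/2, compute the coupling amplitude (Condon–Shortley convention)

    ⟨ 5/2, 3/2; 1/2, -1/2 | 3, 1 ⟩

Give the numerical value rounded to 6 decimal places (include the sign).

+√(1/3) ≈ +0.577350

j₁+j₂−J=0  J+j₁−j₂=5  J−j₁+j₂=1  j₁+j₂+J+1=7
(j₁±m₁, j₂±m₂, J±M) = (4,1,0,1,4,2)
P² = 192
sum k=0..0:
  [0] +1/24 = 1/24
S = 1/24
C² = P²·S² = 1/3 ; C = +0.577350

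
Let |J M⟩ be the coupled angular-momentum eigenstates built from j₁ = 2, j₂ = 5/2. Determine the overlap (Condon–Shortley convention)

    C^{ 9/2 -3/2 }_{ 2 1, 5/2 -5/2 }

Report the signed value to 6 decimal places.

√[10·0!4!5!/10! · 3!1!0!5!3!6!] = √(172800/7)
  +(−1)^0/∏(0,0,1,0,3,5)! = 1/720  (running 1/720)
⟨..|..⟩ = √(172800/7)·(1/720) = +0.218218

+0.218218  (= +√(1/21))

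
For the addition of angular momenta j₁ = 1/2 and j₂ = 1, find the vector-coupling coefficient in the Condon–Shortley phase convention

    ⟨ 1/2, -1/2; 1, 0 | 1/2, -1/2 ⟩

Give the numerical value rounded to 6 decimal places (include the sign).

triangle: 1!·0!·1!/3! = 1/6
(j±m)!: 0!·1!·1!·1!·0!·1! = 1
prefactor² = (2J+1)·Δ·N² = 1/3
  k=1: −1/(1!·0!·0!·0!·0!·1!) = -1
Σ = -1  ⇒  CG² = 1/3·(-1)² = 1/3
CG = −√(1/3) = -0.577350

-0.577350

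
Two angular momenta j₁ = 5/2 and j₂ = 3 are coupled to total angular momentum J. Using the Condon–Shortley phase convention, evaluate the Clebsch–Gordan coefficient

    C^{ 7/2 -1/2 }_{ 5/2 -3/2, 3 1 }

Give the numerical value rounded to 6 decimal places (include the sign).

+0.356348

triangle: 2!*3!*4!/10! = 288/3628800
(j±m)!: 1!*4!*4!*2!*3!*4! = 165888
prefactor² = (2J+1)*Δ*N² = 18432/175
  k=1: −1/(1!*1!*3!*3!*0!*1!) = -1/36
  k=2: +1/(2!*0!*2!*2!*1!*2!) = 1/16
Σ = 5/144  ⇒  CG² = 18432/175*5/144² = 8/63
CG = +√(8/63) = +0.356348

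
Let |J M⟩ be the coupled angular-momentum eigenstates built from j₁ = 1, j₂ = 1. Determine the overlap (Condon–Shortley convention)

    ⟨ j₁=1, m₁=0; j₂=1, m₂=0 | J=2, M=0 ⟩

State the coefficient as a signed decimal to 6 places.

+√(2/3) ≈ +0.816497

j₁+j₂−J=0  J+j₁−j₂=2  J−j₁+j₂=2  j₁+j₂+J+1=5
(j₁±m₁, j₂±m₂, J±M) = (1,1,1,1,2,2)
P² = 2/3
sum k=0..0:
  [0] +1/1 = 1
S = 1
C² = P²·S² = 2/3 ; C = +0.816497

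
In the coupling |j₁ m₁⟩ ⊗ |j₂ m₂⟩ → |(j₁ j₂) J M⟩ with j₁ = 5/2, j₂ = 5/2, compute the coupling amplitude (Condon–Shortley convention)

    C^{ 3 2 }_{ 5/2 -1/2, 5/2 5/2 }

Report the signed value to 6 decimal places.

√[7·2!3!3!/9! · 2!3!5!0!5!1!] = √(240)
  +(−1)^2/∏(2,0,1,3,2,0)! = 1/24  (running 1/24)
⟨..|..⟩ = √(240)·(1/24) = +0.645497

+√(5/12) ≈ +0.645497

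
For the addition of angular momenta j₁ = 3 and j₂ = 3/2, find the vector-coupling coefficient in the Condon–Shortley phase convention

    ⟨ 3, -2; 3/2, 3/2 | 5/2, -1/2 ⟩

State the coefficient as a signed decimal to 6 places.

triangle: 2!·4!·1!/8! = 48/40320
(j±m)!: 1!·5!·3!·0!·2!·3! = 8640
prefactor² = (2J+1)·Δ·N² = 432/7
  k=2: +1/(2!·0!·3!·1!·1!·0!) = 1/12
Σ = 1/12  ⇒  CG² = 432/7·1/12² = 3/7
CG = +√(3/7) = +0.654654

+0.654654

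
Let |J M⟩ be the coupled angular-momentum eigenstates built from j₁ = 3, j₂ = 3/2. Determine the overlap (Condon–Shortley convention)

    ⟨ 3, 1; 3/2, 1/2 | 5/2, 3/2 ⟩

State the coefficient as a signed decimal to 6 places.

triangle: 2!*4!*1!/8! = 48/40320
(j±m)!: 4!*2!*2!*1!*4!*1! = 2304
prefactor² = (2J+1)*Δ*N² = 576/35
  k=1: −1/(1!*1!*1!*1!*3!*0!) = -1/6
  k=2: +1/(2!*0!*0!*0!*4!*1!) = 1/48
Σ = -7/48  ⇒  CG² = 576/35*(-7/48)² = 7/20
CG = −√(7/20) = -0.591608

-0.591608  (= −√(7/20))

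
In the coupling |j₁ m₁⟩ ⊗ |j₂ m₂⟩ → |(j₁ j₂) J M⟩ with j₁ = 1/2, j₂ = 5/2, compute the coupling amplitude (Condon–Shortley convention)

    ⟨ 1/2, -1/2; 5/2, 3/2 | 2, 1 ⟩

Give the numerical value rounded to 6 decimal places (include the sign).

triangle: 1!*0!*4!/6! = 24/720
(j±m)!: 0!*1!*4!*1!*3!*1! = 144
prefactor² = (2J+1)*Δ*N² = 24
  k=1: −1/(1!*0!*0!*3!*0!*1!) = -1/6
Σ = -1/6  ⇒  CG² = 24*(-1/6)² = 2/3
CG = −√(2/3) = -0.816497

−√(2/3) = -0.816497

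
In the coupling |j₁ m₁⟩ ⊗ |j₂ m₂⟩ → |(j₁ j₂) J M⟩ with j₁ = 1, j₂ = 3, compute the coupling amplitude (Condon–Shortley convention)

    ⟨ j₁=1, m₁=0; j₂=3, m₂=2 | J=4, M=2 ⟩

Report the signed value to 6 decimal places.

+√(3/7) = +0.654654

√[9·0!2!6!/9! · 1!1!5!1!6!2!] = √(43200/7)
  +(−1)^0/∏(0,0,1,5,1,1)! = 1/120  (running 1/120)
⟨..|..⟩ = √(43200/7)·(1/120) = +0.654654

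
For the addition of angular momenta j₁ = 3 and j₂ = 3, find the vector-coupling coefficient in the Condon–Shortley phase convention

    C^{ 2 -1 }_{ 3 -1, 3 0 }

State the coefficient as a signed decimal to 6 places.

triangle: 4!·2!·2!/9! = 96/362880
(j±m)!: 2!·4!·3!·3!·1!·3! = 10368
prefactor² = (2J+1)·Δ·N² = 96/7
  k=2: +1/(2!·2!·2!·1!·0!·1!) = 1/8
  k=3: −1/(3!·1!·1!·0!·1!·2!) = -1/12
Σ = 1/24  ⇒  CG² = 96/7·1/24² = 1/42
CG = +√(1/42) = +0.154303

+√(1/42) ≈ +0.154303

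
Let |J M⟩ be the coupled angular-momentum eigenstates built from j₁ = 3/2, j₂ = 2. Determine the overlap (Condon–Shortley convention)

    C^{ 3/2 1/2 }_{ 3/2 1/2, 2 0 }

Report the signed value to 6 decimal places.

-0.447214  (= −√(1/5))

j₁+j₂−J=2  J+j₁−j₂=1  J−j₁+j₂=2  j₁+j₂+J+1=6
(j₁±m₁, j₂±m₂, J±M) = (2,1,2,2,2,1)
P² = 16/45
sum k=0..1:
  [0] +1/4 = 1/4
  [1] −1/1 = -1
S = -3/4
C² = P²·S² = 1/5 ; C = -0.447214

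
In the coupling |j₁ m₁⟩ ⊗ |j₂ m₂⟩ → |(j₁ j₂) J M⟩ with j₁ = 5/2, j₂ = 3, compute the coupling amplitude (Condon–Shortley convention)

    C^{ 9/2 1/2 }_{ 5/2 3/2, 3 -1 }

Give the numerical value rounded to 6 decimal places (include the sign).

+0.594588  (= +√(35/99))

triangle: 1!×4!×5!/11! = 2880/39916800
(j±m)!: 4!×1!×2!×4!×5!×4! = 3317760
prefactor² = (2J+1)×Δ×N² = 184320/77
  k=0: +1/(0!×1!×1!×2!×3!×3!) = 1/72
  k=1: −1/(1!×0!×0!×1!×4!×4!) = -1/576
Σ = 7/576  ⇒  CG² = 184320/77×7/576² = 35/99
CG = +√(35/99) = +0.594588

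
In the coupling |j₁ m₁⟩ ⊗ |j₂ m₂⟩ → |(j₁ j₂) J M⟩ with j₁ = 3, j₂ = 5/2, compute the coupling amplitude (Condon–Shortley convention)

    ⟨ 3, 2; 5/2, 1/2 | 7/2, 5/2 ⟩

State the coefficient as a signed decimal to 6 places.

−√(2/63) ≈ -0.178174

triangle: 2!·4!·3!/10! = 288/3628800
(j±m)!: 5!·1!·3!·2!·6!·1! = 1036800
prefactor² = (2J+1)·Δ·N² = 4608/7
  k=0: +1/(0!·2!·1!·3!·3!·0!) = 1/72
  k=1: −1/(1!·1!·0!·2!·4!·1!) = -1/48
Σ = -1/144  ⇒  CG² = 4608/7·(-1/144)² = 2/63
CG = −√(2/63) = -0.178174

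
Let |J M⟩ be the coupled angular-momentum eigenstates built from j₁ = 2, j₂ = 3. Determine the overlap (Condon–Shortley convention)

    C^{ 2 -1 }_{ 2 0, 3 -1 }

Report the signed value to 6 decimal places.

√[5·3!1!3!/8! · 2!2!2!4!1!3!] = √(36/7)
  +(−1)^1/∏(1,2,1,1,0,2)! = -1/4  (running -1/4)
  +(−1)^2/∏(2,1,0,0,1,3)! = 1/12  (running -1/6)
⟨..|..⟩ = √(36/7)·(-1/6) = -0.377964

-0.377964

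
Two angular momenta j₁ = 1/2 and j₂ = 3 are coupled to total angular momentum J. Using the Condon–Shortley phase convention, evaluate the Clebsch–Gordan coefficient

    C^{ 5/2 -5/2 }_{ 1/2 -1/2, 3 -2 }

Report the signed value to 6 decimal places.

√[6·1!0!5!/7! · 0!1!1!5!0!5!] = √(14400/7)
  +(−1)^1/∏(1,0,0,0,0,5)! = -1/120  (running -1/120)
⟨..|..⟩ = √(14400/7)·(-1/120) = -0.377964

−√(1/7) = -0.377964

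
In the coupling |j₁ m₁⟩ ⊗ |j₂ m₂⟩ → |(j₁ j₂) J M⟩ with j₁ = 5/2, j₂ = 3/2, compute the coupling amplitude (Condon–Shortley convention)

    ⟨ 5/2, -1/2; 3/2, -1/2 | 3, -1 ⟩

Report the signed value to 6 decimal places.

j₁+j₂−J=1  J+j₁−j₂=4  J−j₁+j₂=2  j₁+j₂+J+1=8
(j₁±m₁, j₂±m₂, J±M) = (2,3,1,2,2,4)
P² = 48/5
sum k=0..1:
  [0] +1/6 = 1/6
  [1] −1/8 = -1/8
S = 1/24
C² = P²·S² = 1/60 ; C = +0.129099

+√(1/60) ≈ +0.129099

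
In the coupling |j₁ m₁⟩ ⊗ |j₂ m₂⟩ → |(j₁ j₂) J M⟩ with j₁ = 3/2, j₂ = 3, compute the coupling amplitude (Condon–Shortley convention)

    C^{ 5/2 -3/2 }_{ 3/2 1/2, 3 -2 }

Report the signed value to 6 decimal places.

+0.267261

triangle: 2!·1!·4!/8! = 48/40320
(j±m)!: 2!·1!·1!·5!·1!·4! = 5760
prefactor² = (2J+1)·Δ·N² = 288/7
  k=0: +1/(0!·2!·1!·1!·0!·3!) = 1/12
  k=1: −1/(1!·1!·0!·0!·1!·4!) = -1/24
Σ = 1/24  ⇒  CG² = 288/7·1/24² = 1/14
CG = +√(1/14) = +0.267261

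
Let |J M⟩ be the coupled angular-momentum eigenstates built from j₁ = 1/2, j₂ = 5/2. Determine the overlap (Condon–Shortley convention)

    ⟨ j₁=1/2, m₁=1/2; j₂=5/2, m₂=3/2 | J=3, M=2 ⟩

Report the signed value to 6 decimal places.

triangle: 0!*1!*5!/7! = 120/5040
(j±m)!: 1!*0!*4!*1!*5!*1! = 2880
prefactor² = (2J+1)*Δ*N² = 480
  k=0: +1/(0!*0!*0!*4!*1!*1!) = 1/24
Σ = 1/24  ⇒  CG² = 480*1/24² = 5/6
CG = +√(5/6) = +0.912871

+√(5/6) ≈ +0.912871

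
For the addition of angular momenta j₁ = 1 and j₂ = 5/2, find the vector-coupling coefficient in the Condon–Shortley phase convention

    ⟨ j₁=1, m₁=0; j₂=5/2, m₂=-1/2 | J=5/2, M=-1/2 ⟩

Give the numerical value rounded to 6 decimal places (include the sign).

triangle: 1!×1!×4!/7! = 24/5040
(j±m)!: 1!×1!×2!×3!×2!×3! = 144
prefactor² = (2J+1)×Δ×N² = 144/35
  k=0: +1/(0!×1!×1!×2!×0!×2!) = 1/4
  k=1: −1/(1!×0!×0!×1!×1!×3!) = -1/6
Σ = 1/12  ⇒  CG² = 144/35×1/12² = 1/35
CG = +√(1/35) = +0.169031

+0.169031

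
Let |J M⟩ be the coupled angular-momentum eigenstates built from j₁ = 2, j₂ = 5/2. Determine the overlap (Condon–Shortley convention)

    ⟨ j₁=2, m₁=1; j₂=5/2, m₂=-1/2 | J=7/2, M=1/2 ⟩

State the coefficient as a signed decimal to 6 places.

√[8·1!3!4!/9! · 3!1!2!3!4!3!] = √(1152/35)
  +(−1)^0/∏(0,1,1,2,2,2)! = 1/8  (running 1/8)
  +(−1)^1/∏(1,0,0,1,3,3)! = -1/36  (running 7/72)
⟨..|..⟩ = √(1152/35)·(7/72) = +0.557773

+√(14/45) ≈ +0.557773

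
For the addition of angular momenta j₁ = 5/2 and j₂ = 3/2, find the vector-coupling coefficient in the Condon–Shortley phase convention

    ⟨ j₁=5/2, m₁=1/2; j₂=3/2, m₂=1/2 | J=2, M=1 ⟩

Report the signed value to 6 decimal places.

-0.545545

j₁+j₂−J=2  J+j₁−j₂=3  J−j₁+j₂=1  j₁+j₂+J+1=7
(j₁±m₁, j₂±m₂, J±M) = (3,2,2,1,3,1)
P² = 12/7
sum k=1..2:
  [1] −1/2 = -1/2
  [2] +1/12 = 1/12
S = -5/12
C² = P²·S² = 25/84 ; C = -0.545545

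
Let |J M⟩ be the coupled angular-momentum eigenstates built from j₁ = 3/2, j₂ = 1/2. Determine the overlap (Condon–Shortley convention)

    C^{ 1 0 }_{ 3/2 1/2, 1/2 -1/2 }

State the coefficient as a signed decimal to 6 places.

triangle: 1!×2!×0!/4! = 2/24
(j±m)!: 2!×1!×0!×1!×1!×1! = 2
prefactor² = (2J+1)×Δ×N² = 1/2
  k=0: +1/(0!×1!×1!×0!×1!×0!) = 1
Σ = 1  ⇒  CG² = 1/2×1² = 1/2
CG = +√(1/2) = +0.707107

+√(1/2) = +0.707107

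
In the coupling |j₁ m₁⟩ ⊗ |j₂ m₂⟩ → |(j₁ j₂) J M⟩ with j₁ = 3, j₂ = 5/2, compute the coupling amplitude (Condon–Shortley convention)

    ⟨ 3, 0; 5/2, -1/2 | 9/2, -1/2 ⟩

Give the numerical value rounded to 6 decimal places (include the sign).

+0.208063  (= +√(10/231))

j₁+j₂−J=1  J+j₁−j₂=5  J−j₁+j₂=4  j₁+j₂+J+1=11
(j₁±m₁, j₂±m₂, J±M) = (3,3,2,3,4,5)
P² = 69120/77
sum k=0..1:
  [0] +1/48 = 1/48
  [1] −1/72 = -1/72
S = 1/144
C² = P²·S² = 10/231 ; C = +0.208063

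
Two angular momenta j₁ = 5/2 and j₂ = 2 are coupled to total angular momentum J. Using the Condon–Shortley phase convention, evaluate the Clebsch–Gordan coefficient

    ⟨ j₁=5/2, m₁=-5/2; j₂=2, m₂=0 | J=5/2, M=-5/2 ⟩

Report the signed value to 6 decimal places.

+0.597614  (= +√(5/14))

j₁+j₂−J=2  J+j₁−j₂=3  J−j₁+j₂=2  j₁+j₂+J+1=8
(j₁±m₁, j₂±m₂, J±M) = (0,5,2,2,0,5)
P² = 1440/7
sum k=2..2:
  [2] +1/24 = 1/24
S = 1/24
C² = P²·S² = 5/14 ; C = +0.597614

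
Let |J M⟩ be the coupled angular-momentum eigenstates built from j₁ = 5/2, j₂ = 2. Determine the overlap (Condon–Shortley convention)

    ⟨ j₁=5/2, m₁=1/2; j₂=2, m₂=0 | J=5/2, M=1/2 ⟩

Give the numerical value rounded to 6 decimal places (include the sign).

-0.478091

j₁+j₂−J=2  J+j₁−j₂=3  J−j₁+j₂=2  j₁+j₂+J+1=8
(j₁±m₁, j₂±m₂, J±M) = (3,2,2,2,3,2)
P² = 72/35
sum k=0..2:
  [0] +1/8 = 1/8
  [1] −1/2 = -1/2
  [2] +1/24 = 1/24
S = -1/3
C² = P²·S² = 8/35 ; C = -0.478091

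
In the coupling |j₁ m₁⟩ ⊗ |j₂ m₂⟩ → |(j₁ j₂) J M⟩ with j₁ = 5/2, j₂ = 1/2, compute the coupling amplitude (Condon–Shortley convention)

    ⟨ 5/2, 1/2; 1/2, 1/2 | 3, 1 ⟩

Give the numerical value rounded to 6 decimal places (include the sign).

+√(2/3) = +0.816497

triangle: 0!*5!*1!/7! = 120/5040
(j±m)!: 3!*2!*1!*0!*4!*2! = 576
prefactor² = (2J+1)*Δ*N² = 96
  k=0: +1/(0!*0!*2!*1!*3!*0!) = 1/12
Σ = 1/12  ⇒  CG² = 96*1/12² = 2/3
CG = +√(2/3) = +0.816497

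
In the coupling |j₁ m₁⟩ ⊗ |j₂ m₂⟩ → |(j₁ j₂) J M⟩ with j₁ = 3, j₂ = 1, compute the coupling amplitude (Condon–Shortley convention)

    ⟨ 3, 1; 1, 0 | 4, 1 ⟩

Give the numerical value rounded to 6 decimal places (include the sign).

j₁+j₂−J=0  J+j₁−j₂=6  J−j₁+j₂=2  j₁+j₂+J+1=9
(j₁±m₁, j₂±m₂, J±M) = (4,2,1,1,5,3)
P² = 8640/7
sum k=0..0:
  [0] +1/48 = 1/48
S = 1/48
C² = P²·S² = 15/28 ; C = +0.731925

+0.731925  (= +√(15/28))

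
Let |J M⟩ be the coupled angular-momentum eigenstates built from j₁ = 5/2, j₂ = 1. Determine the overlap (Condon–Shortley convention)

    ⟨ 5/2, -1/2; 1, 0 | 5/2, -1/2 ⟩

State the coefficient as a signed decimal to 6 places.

-0.169031  (= −√(1/35))

j₁+j₂−J=1  J+j₁−j₂=4  J−j₁+j₂=1  j₁+j₂+J+1=7
(j₁±m₁, j₂±m₂, J±M) = (2,3,1,1,2,3)
P² = 144/35
sum k=0..1:
  [0] +1/6 = 1/6
  [1] −1/4 = -1/4
S = -1/12
C² = P²·S² = 1/35 ; C = -0.169031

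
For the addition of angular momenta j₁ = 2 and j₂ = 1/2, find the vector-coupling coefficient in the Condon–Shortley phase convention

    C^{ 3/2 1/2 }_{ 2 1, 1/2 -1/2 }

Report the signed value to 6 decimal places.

+0.774597

√[4·1!3!0!/5! · 3!1!0!1!2!1!] = √(12/5)
  +(−1)^0/∏(0,1,1,0,2,0)! = 1/2  (running 1/2)
⟨..|..⟩ = √(12/5)·(1/2) = +0.774597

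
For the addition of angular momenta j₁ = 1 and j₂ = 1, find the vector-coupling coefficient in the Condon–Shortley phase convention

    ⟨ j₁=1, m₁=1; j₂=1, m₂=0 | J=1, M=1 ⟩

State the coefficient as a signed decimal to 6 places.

+√(1/2) = +0.707107

j₁+j₂−J=1  J+j₁−j₂=1  J−j₁+j₂=1  j₁+j₂+J+1=4
(j₁±m₁, j₂±m₂, J±M) = (2,0,1,1,2,0)
P² = 1/2
sum k=0..0:
  [0] +1/1 = 1
S = 1
C² = P²·S² = 1/2 ; C = +0.707107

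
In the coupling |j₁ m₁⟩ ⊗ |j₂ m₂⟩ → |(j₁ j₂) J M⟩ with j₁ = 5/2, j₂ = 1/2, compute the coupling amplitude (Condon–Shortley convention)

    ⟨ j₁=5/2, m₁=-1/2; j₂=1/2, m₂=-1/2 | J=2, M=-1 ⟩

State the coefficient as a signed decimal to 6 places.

triangle: 1!×4!×0!/6! = 24/720
(j±m)!: 2!×3!×0!×1!×1!×3! = 72
prefactor² = (2J+1)×Δ×N² = 12
  k=0: +1/(0!×1!×3!×0!×1!×0!) = 1/6
Σ = 1/6  ⇒  CG² = 12×1/6² = 1/3
CG = +√(1/3) = +0.577350

+0.577350  (= +√(1/3))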